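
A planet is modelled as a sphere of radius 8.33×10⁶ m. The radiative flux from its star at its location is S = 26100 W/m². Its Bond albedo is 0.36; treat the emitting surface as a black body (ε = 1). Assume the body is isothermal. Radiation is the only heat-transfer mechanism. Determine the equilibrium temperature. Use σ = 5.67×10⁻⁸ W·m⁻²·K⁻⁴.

At equilibrium, absorbed power = emitted power.
Absorbing cross-section = πr² = 2.180×10¹⁴ m²; emitting surface = 4πr² = 8.720×10¹⁴ m² (ratio 4).
(1−a)S·A_cross = εσ·A_surf·T⁴  ⇒  T⁴ = (1−a)S/(4σ).
T⁴ = 0.640·26100/(4·5.67×10⁻⁸) = 7.365×10¹⁰ K⁴.
T = (7.365×10¹⁰)^(1/4).

T ≈ 521 K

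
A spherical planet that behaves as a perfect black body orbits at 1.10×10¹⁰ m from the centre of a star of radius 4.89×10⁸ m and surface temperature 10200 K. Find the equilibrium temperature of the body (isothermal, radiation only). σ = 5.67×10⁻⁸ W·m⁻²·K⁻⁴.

T ≈ 1520 K

The star's surface emits σT_*⁴; at distance d the flux is S = σT_*⁴(R_*/d)².
S = 5.67×10⁻⁸·(10200)⁴·(4.89×10⁸/1.10×10¹⁰)² = 1.213×10⁶ W/m².
For an isothermal sphere T⁴ = (1−a)S/(4σ) = 5.348×10¹² K⁴.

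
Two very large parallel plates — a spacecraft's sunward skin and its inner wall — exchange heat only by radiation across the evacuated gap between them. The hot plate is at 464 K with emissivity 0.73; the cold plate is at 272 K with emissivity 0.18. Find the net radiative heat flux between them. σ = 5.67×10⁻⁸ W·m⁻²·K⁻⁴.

q ≈ 391 W/m²

For two infinite grey parallel plates, q = σ(T₁⁴ − T₂⁴)/(1/ε₁ + 1/ε₂ − 1).
T₁⁴ − T₂⁴ = 4.635×10¹⁰ − 5.474×10⁹ = 4.088×10¹⁰ K⁴.
1/ε₁ + 1/ε₂ − 1 = 1.370 + 5.556 − 1 = 5.925.
q = 5.67×10⁻⁸ × 4.088×10¹⁰ / 5.925.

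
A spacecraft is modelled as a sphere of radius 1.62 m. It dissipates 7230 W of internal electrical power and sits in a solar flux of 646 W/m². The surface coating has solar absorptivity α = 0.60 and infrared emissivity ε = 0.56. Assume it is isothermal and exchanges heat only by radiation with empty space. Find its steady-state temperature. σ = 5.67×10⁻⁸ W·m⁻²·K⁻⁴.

At steady state, absorbed solar power + internal power = radiated power.
Absorbed: α·S·A_cross = 0.60·646·8.245 = 3196 W (cross-section πr²).
Total input = 3196 + 7230 = 10430 W.
Radiated: εσ·A_surf·T⁴ with A_surf = 4πr² = 32.98 m².
T⁴ = 10430/(0.56·5.67×10⁻⁸·32.98) = 9.956×10⁹ K⁴.

T ≈ 316 K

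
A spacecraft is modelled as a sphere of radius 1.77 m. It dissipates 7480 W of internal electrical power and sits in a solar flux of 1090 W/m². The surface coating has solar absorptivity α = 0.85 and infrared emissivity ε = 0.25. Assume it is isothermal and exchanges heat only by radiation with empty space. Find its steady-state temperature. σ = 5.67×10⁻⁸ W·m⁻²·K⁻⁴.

At steady state, absorbed solar power + internal power = radiated power.
Absorbed: α·S·A_cross = 0.85·1090·9.842 = 9119 W (cross-section πr²).
Total input = 9119 + 7480 = 16600 W.
Radiated: εσ·A_surf·T⁴ with A_surf = 4πr² = 39.37 m².
T⁴ = 16600/(0.25·5.67×10⁻⁸·39.37) = 2.974×10¹⁰ K⁴.

T ≈ 415 K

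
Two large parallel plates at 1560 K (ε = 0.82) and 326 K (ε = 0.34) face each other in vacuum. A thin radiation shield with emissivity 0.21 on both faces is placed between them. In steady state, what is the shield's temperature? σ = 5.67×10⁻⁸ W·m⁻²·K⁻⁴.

T_s ≈ 1360 K

In steady state the net flux on the hot side equals that on the cold side.
σ(T₁⁴−T_s⁴)/D₁ = σ(T_s⁴−T₂⁴)/D₂, with D₁ = 1/ε₁+1/ε_s−1 = 4.981, D₂ = 1/ε_s+1/ε₂−1 = 6.703.
Solve for T_s⁴: T_s⁴ = (D₂·T₁⁴ + D₁·T₂⁴)/(D₁+D₂) = 3.402×10¹² K⁴.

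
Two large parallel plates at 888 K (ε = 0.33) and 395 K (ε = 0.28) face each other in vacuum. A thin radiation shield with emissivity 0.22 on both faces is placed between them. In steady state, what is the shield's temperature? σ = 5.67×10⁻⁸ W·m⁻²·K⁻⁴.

T_s ≈ 761 K

In steady state the net flux on the hot side equals that on the cold side.
σ(T₁⁴−T_s⁴)/D₁ = σ(T_s⁴−T₂⁴)/D₂, with D₁ = 1/ε₁+1/ε_s−1 = 6.576, D₂ = 1/ε_s+1/ε₂−1 = 7.117.
Solve for T_s⁴: T_s⁴ = (D₂·T₁⁴ + D₁·T₂⁴)/(D₁+D₂) = 3.349×10¹¹ K⁴.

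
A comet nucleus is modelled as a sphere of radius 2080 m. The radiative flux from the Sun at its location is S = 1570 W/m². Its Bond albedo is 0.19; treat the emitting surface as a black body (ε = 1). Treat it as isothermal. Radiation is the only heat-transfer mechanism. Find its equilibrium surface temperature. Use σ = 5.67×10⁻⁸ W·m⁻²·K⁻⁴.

At equilibrium, absorbed power = emitted power.
Absorbing cross-section = πr² = 1.359×10⁷ m²; emitting surface = 4πr² = 5.437×10⁷ m² (ratio 4).
(1−a)S·A_cross = εσ·A_surf·T⁴  ⇒  T⁴ = (1−a)S/(4σ).
T⁴ = 0.810·1570/(4·5.67×10⁻⁸) = 5.607×10⁹ K⁴.
T = (5.607×10⁹)^(1/4).

T ≈ 274 K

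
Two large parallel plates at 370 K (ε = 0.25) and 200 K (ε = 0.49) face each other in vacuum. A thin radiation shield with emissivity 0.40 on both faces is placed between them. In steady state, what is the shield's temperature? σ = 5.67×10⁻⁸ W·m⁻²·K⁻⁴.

In steady state the net flux on the hot side equals that on the cold side.
σ(T₁⁴−T_s⁴)/D₁ = σ(T_s⁴−T₂⁴)/D₂, with D₁ = 1/ε₁+1/ε_s−1 = 5.500, D₂ = 1/ε_s+1/ε₂−1 = 3.541.
Solve for T_s⁴: T_s⁴ = (D₂·T₁⁴ + D₁·T₂⁴)/(D₁+D₂) = 8.313×10⁹ K⁴.

T_s ≈ 302 K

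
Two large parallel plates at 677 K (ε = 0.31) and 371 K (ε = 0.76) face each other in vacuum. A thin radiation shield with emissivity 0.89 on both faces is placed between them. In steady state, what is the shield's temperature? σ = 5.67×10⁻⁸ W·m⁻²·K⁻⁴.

T_s ≈ 526 K

In steady state the net flux on the hot side equals that on the cold side.
σ(T₁⁴−T_s⁴)/D₁ = σ(T_s⁴−T₂⁴)/D₂, with D₁ = 1/ε₁+1/ε_s−1 = 3.349, D₂ = 1/ε_s+1/ε₂−1 = 1.439.
Solve for T_s⁴: T_s⁴ = (D₂·T₁⁴ + D₁·T₂⁴)/(D₁+D₂) = 7.639×10¹⁰ K⁴.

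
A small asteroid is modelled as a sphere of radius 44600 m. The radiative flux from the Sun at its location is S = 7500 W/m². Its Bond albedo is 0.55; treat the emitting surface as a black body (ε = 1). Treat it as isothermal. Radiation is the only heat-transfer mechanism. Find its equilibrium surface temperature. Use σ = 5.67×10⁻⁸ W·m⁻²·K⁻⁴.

T ≈ 349 K

At equilibrium, absorbed power = emitted power.
Absorbing cross-section = πr² = 6.249×10⁹ m²; emitting surface = 4πr² = 2.500×10¹⁰ m² (ratio 4).
(1−a)S·A_cross = εσ·A_surf·T⁴  ⇒  T⁴ = (1−a)S/(4σ).
T⁴ = 0.450·7500/(4·5.67×10⁻⁸) = 1.488×10¹⁰ K⁴.
T = (1.488×10¹⁰)^(1/4).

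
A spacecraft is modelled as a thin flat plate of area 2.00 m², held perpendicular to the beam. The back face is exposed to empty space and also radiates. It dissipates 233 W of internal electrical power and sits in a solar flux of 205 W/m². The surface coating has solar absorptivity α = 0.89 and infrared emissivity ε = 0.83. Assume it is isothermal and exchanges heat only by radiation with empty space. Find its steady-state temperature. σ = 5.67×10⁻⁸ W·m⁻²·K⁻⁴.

At steady state, absorbed solar power + internal power = radiated power.
Absorbed: α·S·A_cross = 0.89·205·2.000 = 364.9 W (cross-section A).
Total input = 364.9 + 233 = 597.9 W.
Radiated: εσ·A_surf·T⁴ with A_surf = 2A = 4.000 m².
T⁴ = 597.9/(0.83·5.67×10⁻⁸·4.000) = 3.176×10⁹ K⁴.

T ≈ 237 K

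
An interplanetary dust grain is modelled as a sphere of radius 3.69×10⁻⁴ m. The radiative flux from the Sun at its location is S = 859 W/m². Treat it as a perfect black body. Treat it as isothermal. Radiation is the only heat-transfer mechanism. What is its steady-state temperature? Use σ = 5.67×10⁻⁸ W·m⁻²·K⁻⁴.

At equilibrium, absorbed power = emitted power.
Absorbing cross-section = πr² = 4.278×10⁻⁷ m²; emitting surface = 4πr² = 1.711×10⁻⁶ m² (ratio 4).
S·A_cross = εσ·A_surf·T⁴  ⇒  T⁴ = S/(4σ).
T⁴ = 1.00·859/(4·5.67×10⁻⁸) = 3.787×10⁹ K⁴.
T = (3.787×10⁹)^(1/4).

T ≈ 248 K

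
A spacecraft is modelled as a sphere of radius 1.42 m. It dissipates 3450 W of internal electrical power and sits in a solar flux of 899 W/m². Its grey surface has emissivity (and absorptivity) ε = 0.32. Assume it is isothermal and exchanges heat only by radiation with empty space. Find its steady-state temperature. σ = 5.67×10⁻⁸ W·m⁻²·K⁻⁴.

At steady state, absorbed solar power + internal power = radiated power.
Absorbed: α·S·A_cross = 0.32·899·6.335 = 1822 W (cross-section πr²).
Total input = 1822 + 3450 = 5272 W.
Radiated: εσ·A_surf·T⁴ with A_surf = 4πr² = 25.34 m².
T⁴ = 5272/(0.32·5.67×10⁻⁸·25.34) = 1.147×10¹⁰ K⁴.

T ≈ 327 K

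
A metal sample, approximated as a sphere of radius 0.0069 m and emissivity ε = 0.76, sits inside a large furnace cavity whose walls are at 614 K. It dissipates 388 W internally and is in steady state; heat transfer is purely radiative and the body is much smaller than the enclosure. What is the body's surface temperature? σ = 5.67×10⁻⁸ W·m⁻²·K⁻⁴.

T ≈ 1970 K

For a small grey body in a large enclosure, net radiated power = εσA(T⁴ − T_w⁴).
Steady state: P = εσA(T⁴ − T_w⁴) with A = 4πr² = 5.983×10⁻⁴ m².
T⁴ = P/(εσA) + T_w⁴ = 388/(0.76·5.67×10⁻⁸·5.983×10⁻⁴) + (614)⁴
    = 1.505×10¹³ + 1.421×10¹¹ = 1.519×10¹³ K⁴.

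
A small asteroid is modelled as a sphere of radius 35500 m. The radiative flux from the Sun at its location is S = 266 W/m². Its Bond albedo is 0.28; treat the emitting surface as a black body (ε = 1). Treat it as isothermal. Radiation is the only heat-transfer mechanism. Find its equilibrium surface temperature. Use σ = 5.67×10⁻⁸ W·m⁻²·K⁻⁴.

At equilibrium, absorbed power = emitted power.
Absorbing cross-section = πr² = 3.959×10⁹ m²; emitting surface = 4πr² = 1.584×10¹⁰ m² (ratio 4).
(1−a)S·A_cross = εσ·A_surf·T⁴  ⇒  T⁴ = (1−a)S/(4σ).
T⁴ = 0.720·266/(4·5.67×10⁻⁸) = 8.444×10⁸ K⁴.
T = (8.444×10⁸)^(1/4).

T ≈ 170 K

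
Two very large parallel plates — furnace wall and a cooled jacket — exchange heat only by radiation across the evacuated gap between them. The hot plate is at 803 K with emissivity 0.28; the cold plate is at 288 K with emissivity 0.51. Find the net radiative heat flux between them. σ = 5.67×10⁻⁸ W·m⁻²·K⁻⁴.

For two infinite grey parallel plates, q = σ(T₁⁴ − T₂⁴)/(1/ε₁ + 1/ε₂ − 1).
T₁⁴ − T₂⁴ = 4.158×10¹¹ − 6.880×10⁹ = 4.089×10¹¹ K⁴.
1/ε₁ + 1/ε₂ − 1 = 3.571 + 1.961 − 1 = 4.532.
q = 5.67×10⁻⁸ × 4.089×10¹¹ / 4.532.

q ≈ 5120 W/m²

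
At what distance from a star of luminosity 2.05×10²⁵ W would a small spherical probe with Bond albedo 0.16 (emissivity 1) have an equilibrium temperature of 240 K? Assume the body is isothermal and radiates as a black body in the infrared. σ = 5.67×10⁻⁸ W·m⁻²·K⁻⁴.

d ≈ 4.27×10¹⁰ m

For an isothermal black-emitting sphere, (1−a)S·πr² = σ·4πr²·T⁴ ⇒ S = 4σT⁴/(1−a).
S = 4·5.67×10⁻⁸·(240)⁴/0.840 = 895.8 W/m².
Flux falls as S = L/(4πd²), so d = √(L/(4πS)) = √(2.05×10²⁵/(4π·895.8)).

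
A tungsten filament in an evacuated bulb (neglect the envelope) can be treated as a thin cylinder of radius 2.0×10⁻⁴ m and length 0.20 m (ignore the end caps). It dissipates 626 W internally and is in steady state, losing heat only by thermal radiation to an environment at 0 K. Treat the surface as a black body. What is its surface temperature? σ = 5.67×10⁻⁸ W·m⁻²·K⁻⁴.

Steady state: internal power = radiated power, P = εσA T⁴.
Radiating area A = 2πrL = 2.513×10⁻⁴ m².
T⁴ = P/(εσA) = 626/(1.0·5.67×10⁻⁸·2.513×10⁻⁴) = 4.393×10¹³ K⁴.
T = (4.393×10¹³)^(1/4).

T ≈ 2570 K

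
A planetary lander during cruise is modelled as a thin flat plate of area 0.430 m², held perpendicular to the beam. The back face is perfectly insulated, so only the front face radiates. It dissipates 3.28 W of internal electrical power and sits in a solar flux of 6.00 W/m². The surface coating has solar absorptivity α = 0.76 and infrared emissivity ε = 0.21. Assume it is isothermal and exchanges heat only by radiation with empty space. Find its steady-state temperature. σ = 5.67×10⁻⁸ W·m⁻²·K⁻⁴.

T ≈ 179 K

At steady state, absorbed solar power + internal power = radiated power.
Absorbed: α·S·A_cross = 0.76·6.00·0.4300 = 1.961 W (cross-section A).
Total input = 1.961 + 3.28 = 5.241 W.
Radiated: εσ·A_surf·T⁴ with A_surf = A = 0.4300 m².
T⁴ = 5.241/(0.21·5.67×10⁻⁸·0.4300) = 1.024×10⁹ K⁴.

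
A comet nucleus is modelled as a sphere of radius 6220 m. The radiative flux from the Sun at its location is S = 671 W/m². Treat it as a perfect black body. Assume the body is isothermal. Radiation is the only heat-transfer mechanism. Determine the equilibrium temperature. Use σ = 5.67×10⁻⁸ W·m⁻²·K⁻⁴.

At equilibrium, absorbed power = emitted power.
Absorbing cross-section = πr² = 1.215×10⁸ m²; emitting surface = 4πr² = 4.862×10⁸ m² (ratio 4).
S·A_cross = εσ·A_surf·T⁴  ⇒  T⁴ = S/(4σ).
T⁴ = 1.00·671/(4·5.67×10⁻⁸) = 2.959×10⁹ K⁴.
T = (2.959×10⁹)^(1/4).

T ≈ 233 K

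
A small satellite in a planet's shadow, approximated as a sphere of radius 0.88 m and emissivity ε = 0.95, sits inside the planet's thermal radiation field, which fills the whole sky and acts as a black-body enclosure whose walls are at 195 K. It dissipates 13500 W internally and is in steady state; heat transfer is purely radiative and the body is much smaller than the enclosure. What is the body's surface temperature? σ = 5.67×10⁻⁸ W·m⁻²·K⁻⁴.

For a small grey body in a large enclosure, net radiated power = εσA(T⁴ − T_w⁴).
Steady state: P = εσA(T⁴ − T_w⁴) with A = 4πr² = 9.731 m².
T⁴ = P/(εσA) + T_w⁴ = 13500/(0.95·5.67×10⁻⁸·9.731) + (195)⁴
    = 2.575×10¹⁰ + 1.446×10⁹ = 2.720×10¹⁰ K⁴.

T ≈ 406 K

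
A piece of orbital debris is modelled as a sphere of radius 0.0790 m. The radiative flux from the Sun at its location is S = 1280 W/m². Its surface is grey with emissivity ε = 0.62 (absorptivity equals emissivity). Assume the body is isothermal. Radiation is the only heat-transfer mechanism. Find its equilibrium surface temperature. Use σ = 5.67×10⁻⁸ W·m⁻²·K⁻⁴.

T ≈ 274 K

At equilibrium, absorbed power = emitted power.
Absorbing cross-section = πr² = 0.01961 m²; emitting surface = 4πr² = 0.07843 m² (ratio 4).
εS·A_cross = εσ·A_surf·T⁴  ⇒  T⁴ = S/(4σ)   (ε cancels).
T⁴ = 1280/(4·5.67×10⁻⁸) = 5.644×10⁹ K⁴.
T = (5.644×10⁹)^(1/4).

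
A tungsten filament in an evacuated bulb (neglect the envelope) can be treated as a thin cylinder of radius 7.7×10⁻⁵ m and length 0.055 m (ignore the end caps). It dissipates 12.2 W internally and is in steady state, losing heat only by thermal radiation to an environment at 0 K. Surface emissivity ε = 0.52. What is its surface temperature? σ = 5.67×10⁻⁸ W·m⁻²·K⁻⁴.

T ≈ 1990 K

Steady state: internal power = radiated power, P = εσA T⁴.
Radiating area A = 2πrL = 2.661×10⁻⁵ m².
T⁴ = P/(εσA) = 12.2/(0.52·5.67×10⁻⁸·2.661×10⁻⁵) = 1.555×10¹³ K⁴.
T = (1.555×10¹³)^(1/4).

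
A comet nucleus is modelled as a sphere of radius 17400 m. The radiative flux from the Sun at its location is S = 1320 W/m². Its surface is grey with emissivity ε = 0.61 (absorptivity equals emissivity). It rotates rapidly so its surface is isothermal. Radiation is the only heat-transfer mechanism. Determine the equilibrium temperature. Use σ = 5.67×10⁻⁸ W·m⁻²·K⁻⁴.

At equilibrium, absorbed power = emitted power.
Absorbing cross-section = πr² = 9.511×10⁸ m²; emitting surface = 4πr² = 3.805×10⁹ m² (ratio 4).
εS·A_cross = εσ·A_surf·T⁴  ⇒  T⁴ = S/(4σ)   (ε cancels).
T⁴ = 1320/(4·5.67×10⁻⁸) = 5.820×10⁹ K⁴.
T = (5.820×10⁹)^(1/4).

T ≈ 276 K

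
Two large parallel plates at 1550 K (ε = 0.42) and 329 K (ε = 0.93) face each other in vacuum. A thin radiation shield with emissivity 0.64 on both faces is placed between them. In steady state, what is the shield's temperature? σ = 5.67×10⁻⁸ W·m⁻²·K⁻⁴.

In steady state the net flux on the hot side equals that on the cold side.
σ(T₁⁴−T_s⁴)/D₁ = σ(T_s⁴−T₂⁴)/D₂, with D₁ = 1/ε₁+1/ε_s−1 = 2.943, D₂ = 1/ε_s+1/ε₂−1 = 1.638.
Solve for T_s⁴: T_s⁴ = (D₂·T₁⁴ + D₁·T₂⁴)/(D₁+D₂) = 2.071×10¹² K⁴.

T_s ≈ 1200 K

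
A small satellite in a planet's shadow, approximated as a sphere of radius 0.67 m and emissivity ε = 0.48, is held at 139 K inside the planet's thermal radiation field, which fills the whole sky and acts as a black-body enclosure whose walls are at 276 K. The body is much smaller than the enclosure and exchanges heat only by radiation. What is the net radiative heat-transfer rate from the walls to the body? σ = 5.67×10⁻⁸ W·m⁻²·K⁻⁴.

P_net ≈ 834 W

For a small grey body in a large enclosure: P_net = εσA(T_body⁴ − T_wall⁴).
A = 4πr² = 5.641 m²; T_body⁴ − T_wall⁴ = 3.733×10⁸ − 5.803×10⁹ = -5.429×10⁹ K⁴.
|P_net| = 0.48·5.67×10⁻⁸·5.641·5.429×10⁹.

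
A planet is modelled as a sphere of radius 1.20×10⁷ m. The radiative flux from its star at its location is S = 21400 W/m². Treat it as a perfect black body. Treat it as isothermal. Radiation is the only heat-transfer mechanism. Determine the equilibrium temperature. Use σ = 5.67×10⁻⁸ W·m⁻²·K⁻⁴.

At equilibrium, absorbed power = emitted power.
Absorbing cross-section = πr² = 4.524×10¹⁴ m²; emitting surface = 4πr² = 1.810×10¹⁵ m² (ratio 4).
S·A_cross = εσ·A_surf·T⁴  ⇒  T⁴ = S/(4σ).
T⁴ = 1.00·21400/(4·5.67×10⁻⁸) = 9.436×10¹⁰ K⁴.
T = (9.436×10¹⁰)^(1/4).

T ≈ 554 K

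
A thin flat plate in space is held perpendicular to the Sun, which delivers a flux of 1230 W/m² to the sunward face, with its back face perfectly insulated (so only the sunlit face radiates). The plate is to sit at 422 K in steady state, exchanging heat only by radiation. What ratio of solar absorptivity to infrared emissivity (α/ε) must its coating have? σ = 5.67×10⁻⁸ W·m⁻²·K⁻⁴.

Balance: αS·A = εσ·1A·T⁴ ⇒ α/ε = σT⁴/S.
α/ε = 5.67×10⁻⁸·(422)⁴/1230 = 5.67×10⁻⁸·3.171×10¹⁰/1230.

α/ε ≈ 1.46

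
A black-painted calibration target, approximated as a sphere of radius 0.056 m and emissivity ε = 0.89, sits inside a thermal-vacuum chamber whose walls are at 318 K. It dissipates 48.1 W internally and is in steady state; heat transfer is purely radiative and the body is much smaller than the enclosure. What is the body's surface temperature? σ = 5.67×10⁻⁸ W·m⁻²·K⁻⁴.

T ≈ 431 K

For a small grey body in a large enclosure, net radiated power = εσA(T⁴ − T_w⁴).
Steady state: P = εσA(T⁴ − T_w⁴) with A = 4πr² = 0.03941 m².
T⁴ = P/(εσA) + T_w⁴ = 48.1/(0.89·5.67×10⁻⁸·0.03941) + (318)⁴
    = 2.419×10¹⁰ + 1.023×10¹⁰ = 3.441×10¹⁰ K⁴.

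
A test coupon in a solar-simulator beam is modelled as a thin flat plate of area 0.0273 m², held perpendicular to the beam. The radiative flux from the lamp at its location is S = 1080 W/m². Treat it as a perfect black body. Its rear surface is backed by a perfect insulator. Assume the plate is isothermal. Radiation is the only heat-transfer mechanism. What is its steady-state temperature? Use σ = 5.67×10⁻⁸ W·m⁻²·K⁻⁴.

T ≈ 372 K

At equilibrium, absorbed power = emitted power.
Absorbing cross-section = A = 0.02730 m²; emitting surface = A = 0.02730 m² (ratio 1).
S·A_cross = εσ·A_surf·T⁴  ⇒  T⁴ = S/(1σ).
T⁴ = 1.00·1080/(1·5.67×10⁻⁸) = 1.905×10¹⁰ K⁴.
T = (1.905×10¹⁰)^(1/4).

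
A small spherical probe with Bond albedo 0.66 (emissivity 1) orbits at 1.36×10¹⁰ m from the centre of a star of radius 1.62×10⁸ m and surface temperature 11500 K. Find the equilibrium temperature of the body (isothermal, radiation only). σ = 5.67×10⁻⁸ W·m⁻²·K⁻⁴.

T ≈ 678 K

The star's surface emits σT_*⁴; at distance d the flux is S = σT_*⁴(R_*/d)².
S = 5.67×10⁻⁸·(11500)⁴·(1.62×10⁸/1.36×10¹⁰)² = 1.407×10⁵ W/m².
For an isothermal sphere T⁴ = (1−a)S/(4σ) = 2.109×10¹¹ K⁴.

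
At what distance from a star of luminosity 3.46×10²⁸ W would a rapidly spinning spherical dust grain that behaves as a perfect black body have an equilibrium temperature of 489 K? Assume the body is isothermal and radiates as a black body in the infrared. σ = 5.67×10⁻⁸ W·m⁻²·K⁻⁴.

d ≈ 4.61×10¹¹ m

For an isothermal black-emitting sphere, (1−a)S·πr² = σ·4πr²·T⁴ ⇒ S = 4σT⁴/(1−a).
S = 4·5.67×10⁻⁸·(489)⁴/1.00 = 12970 W/m².
Flux falls as S = L/(4πd²), so d = √(L/(4πS)) = √(3.46×10²⁸/(4π·12970)).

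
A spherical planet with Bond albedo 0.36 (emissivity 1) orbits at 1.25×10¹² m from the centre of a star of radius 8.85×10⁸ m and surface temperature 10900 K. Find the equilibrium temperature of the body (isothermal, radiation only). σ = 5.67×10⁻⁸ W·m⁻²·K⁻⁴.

The star's surface emits σT_*⁴; at distance d the flux is S = σT_*⁴(R_*/d)².
S = 5.67×10⁻⁸·(10900)⁴·(8.85×10⁸/1.25×10¹²)² = 401.2 W/m².
For an isothermal sphere T⁴ = (1−a)S/(4σ) = 1.132×10⁹ K⁴.

T ≈ 183 K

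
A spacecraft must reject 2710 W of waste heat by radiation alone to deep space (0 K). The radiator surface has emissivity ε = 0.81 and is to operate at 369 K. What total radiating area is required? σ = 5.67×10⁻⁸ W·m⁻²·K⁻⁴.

A ≈ 3.18 m²

P = εσA T⁴ ⇒ A = P/(εσT⁴).
T⁴ = 1.854×10¹⁰ K⁴.
A = 2710/(0.81 × 5.67×10⁻⁸ × 1.854×10¹⁰).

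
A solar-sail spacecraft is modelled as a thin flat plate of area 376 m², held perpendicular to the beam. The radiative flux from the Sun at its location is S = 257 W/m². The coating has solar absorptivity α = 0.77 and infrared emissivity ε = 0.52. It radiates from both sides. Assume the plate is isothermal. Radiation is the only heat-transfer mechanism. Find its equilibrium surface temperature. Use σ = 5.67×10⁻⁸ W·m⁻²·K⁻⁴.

T ≈ 241 K

At equilibrium, absorbed power = emitted power.
Absorbing cross-section = A = 376.0 m²; emitting surface = 2A = 752.0 m² (ratio 2).
αS·A_cross = εσ·A_surf·T⁴  ⇒  T⁴ = αS/(ε·2σ).
T⁴ = 0.770·257/(0.52·2·5.67×10⁻⁸) = 3.356×10⁹ K⁴.
T = (3.356×10⁹)^(1/4).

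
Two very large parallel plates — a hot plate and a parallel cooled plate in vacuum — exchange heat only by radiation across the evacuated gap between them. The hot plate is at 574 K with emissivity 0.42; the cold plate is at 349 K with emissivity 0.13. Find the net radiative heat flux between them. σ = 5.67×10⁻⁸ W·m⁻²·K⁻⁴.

For two infinite grey parallel plates, q = σ(T₁⁴ − T₂⁴)/(1/ε₁ + 1/ε₂ − 1).
T₁⁴ − T₂⁴ = 1.086×10¹¹ − 1.484×10¹⁰ = 9.372×10¹⁰ K⁴.
1/ε₁ + 1/ε₂ − 1 = 2.381 + 7.692 − 1 = 9.073.
q = 5.67×10⁻⁸ × 9.372×10¹⁰ / 9.073.

q ≈ 586 W/m²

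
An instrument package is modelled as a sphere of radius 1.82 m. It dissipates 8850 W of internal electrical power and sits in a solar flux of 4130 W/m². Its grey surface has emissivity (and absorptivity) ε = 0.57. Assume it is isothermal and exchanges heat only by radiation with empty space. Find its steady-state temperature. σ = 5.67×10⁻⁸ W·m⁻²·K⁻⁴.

At steady state, absorbed solar power + internal power = radiated power.
Absorbed: α·S·A_cross = 0.57·4130·10.41 = 24500 W (cross-section πr²).
Total input = 24500 + 8850 = 33350 W.
Radiated: εσ·A_surf·T⁴ with A_surf = 4πr² = 41.62 m².
T⁴ = 33350/(0.57·5.67×10⁻⁸·41.62) = 2.479×10¹⁰ K⁴.

T ≈ 397 K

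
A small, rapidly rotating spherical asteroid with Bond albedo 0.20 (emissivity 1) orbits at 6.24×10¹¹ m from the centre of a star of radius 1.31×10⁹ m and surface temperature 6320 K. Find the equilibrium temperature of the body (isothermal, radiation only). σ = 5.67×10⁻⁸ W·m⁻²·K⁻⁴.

T ≈ 194 K

The star's surface emits σT_*⁴; at distance d the flux is S = σT_*⁴(R_*/d)².
S = 5.67×10⁻⁸·(6320)⁴·(1.31×10⁹/6.24×10¹¹)² = 398.7 W/m².
For an isothermal sphere T⁴ = (1−a)S/(4σ) = 1.406×10⁹ K⁴.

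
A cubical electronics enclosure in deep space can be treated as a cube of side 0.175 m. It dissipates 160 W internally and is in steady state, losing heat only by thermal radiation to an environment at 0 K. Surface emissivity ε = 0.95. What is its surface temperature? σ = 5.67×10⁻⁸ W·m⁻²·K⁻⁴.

Steady state: internal power = radiated power, P = εσA T⁴.
Radiating area A = 6L² = 0.1837 m².
T⁴ = P/(εσA) = 160/(0.95·5.67×10⁻⁸·0.1837) = 1.617×10¹⁰ K⁴.
T = (1.617×10¹⁰)^(1/4).

T ≈ 357 K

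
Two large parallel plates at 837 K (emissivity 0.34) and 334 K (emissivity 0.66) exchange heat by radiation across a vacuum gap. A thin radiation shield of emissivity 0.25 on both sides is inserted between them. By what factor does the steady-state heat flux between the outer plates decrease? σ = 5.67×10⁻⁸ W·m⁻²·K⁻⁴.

factor ≈ 3.03

Without shield: q₀ = σΔ(T⁴)/(1/ε₁+1/ε₂−1) with denominator 3.456.
With shield the two gaps are in series; the resistances add: (1/ε₁+1/ε_s−1)+(1/ε_s+1/ε₂−1) = 5.941+4.515 = 10.46.
Heat-flux ratio q₀/q = 10.46/3.456.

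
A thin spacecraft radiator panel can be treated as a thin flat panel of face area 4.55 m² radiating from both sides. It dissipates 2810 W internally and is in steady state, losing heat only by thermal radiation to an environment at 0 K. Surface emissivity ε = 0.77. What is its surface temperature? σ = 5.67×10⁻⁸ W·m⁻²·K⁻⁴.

Steady state: internal power = radiated power, P = εσA T⁴.
Radiating area A = 2·4.55 = 9.100 m².
T⁴ = P/(εσA) = 2810/(0.77·5.67×10⁻⁸·9.100) = 7.073×10⁹ K⁴.
T = (7.073×10⁹)^(1/4).

T ≈ 290 K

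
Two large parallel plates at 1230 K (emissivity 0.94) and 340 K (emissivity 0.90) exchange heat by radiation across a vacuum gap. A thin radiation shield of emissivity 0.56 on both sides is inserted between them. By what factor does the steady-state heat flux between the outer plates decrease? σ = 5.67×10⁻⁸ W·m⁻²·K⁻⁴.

Without shield: q₀ = σΔ(T⁴)/(1/ε₁+1/ε₂−1) with denominator 1.175.
With shield the two gaps are in series; the resistances add: (1/ε₁+1/ε_s−1)+(1/ε_s+1/ε₂−1) = 1.850+1.897 = 3.746.
Heat-flux ratio q₀/q = 3.746/1.175.

factor ≈ 3.19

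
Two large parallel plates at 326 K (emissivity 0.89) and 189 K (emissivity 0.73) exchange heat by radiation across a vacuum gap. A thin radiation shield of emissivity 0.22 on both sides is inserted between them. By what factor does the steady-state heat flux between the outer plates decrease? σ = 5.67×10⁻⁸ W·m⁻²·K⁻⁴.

Without shield: q₀ = σΔ(T⁴)/(1/ε₁+1/ε₂−1) with denominator 1.493.
With shield the two gaps are in series; the resistances add: (1/ε₁+1/ε_s−1)+(1/ε_s+1/ε₂−1) = 4.669+4.915 = 9.584.
Heat-flux ratio q₀/q = 9.584/1.493.

factor ≈ 6.42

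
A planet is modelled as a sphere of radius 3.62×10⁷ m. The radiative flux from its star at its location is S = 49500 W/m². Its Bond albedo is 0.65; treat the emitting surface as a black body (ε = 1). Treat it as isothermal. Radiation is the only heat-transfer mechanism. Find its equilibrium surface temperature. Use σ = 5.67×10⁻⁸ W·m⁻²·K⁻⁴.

At equilibrium, absorbed power = emitted power.
Absorbing cross-section = πr² = 4.117×10¹⁵ m²; emitting surface = 4πr² = 1.647×10¹⁶ m² (ratio 4).
(1−a)S·A_cross = εσ·A_surf·T⁴  ⇒  T⁴ = (1−a)S/(4σ).
T⁴ = 0.350·49500/(4·5.67×10⁻⁸) = 7.639×10¹⁰ K⁴.
T = (7.639×10¹⁰)^(1/4).

T ≈ 526 K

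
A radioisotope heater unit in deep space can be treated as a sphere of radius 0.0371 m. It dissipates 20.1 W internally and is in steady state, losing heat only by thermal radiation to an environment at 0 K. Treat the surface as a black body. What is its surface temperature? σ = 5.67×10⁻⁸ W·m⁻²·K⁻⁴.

Steady state: internal power = radiated power, P = εσA T⁴.
Radiating area A = 4πr² = 0.01730 m².
T⁴ = P/(εσA) = 20.1/(1.0·5.67×10⁻⁸·0.01730) = 2.050×10¹⁰ K⁴.
T = (2.050×10¹⁰)^(1/4).

T ≈ 378 K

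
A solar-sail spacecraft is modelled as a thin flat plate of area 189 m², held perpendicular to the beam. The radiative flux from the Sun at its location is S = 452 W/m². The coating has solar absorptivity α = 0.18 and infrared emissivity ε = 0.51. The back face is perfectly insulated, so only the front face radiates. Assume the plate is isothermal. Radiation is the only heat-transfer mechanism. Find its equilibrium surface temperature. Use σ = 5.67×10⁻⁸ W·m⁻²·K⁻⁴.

At equilibrium, absorbed power = emitted power.
Absorbing cross-section = A = 189.0 m²; emitting surface = A = 189.0 m² (ratio 1).
αS·A_cross = εσ·A_surf·T⁴  ⇒  T⁴ = αS/(ε·1σ).
T⁴ = 0.180·452/(0.51·1·5.67×10⁻⁸) = 2.814×10⁹ K⁴.
T = (2.814×10⁹)^(1/4).

T ≈ 230 K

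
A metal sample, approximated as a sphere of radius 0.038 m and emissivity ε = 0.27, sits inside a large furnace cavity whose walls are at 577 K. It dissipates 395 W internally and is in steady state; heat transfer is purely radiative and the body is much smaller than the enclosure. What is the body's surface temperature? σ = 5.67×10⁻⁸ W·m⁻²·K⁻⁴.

For a small grey body in a large enclosure, net radiated power = εσA(T⁴ − T_w⁴).
Steady state: P = εσA(T⁴ − T_w⁴) with A = 4πr² = 0.01815 m².
T⁴ = P/(εσA) + T_w⁴ = 395/(0.27·5.67×10⁻⁸·0.01815) + (577)⁴
    = 1.422×10¹² + 1.108×10¹¹ = 1.533×10¹² K⁴.

T ≈ 1110 K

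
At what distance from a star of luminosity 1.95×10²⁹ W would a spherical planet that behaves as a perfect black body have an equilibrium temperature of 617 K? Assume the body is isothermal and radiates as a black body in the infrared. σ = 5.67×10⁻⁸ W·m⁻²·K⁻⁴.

For an isothermal black-emitting sphere, (1−a)S·πr² = σ·4πr²·T⁴ ⇒ S = 4σT⁴/(1−a).
S = 4·5.67×10⁻⁸·(617)⁴/1.00 = 32870 W/m².
Flux falls as S = L/(4πd²), so d = √(L/(4πS)) = √(1.95×10²⁹/(4π·32870)).

d ≈ 6.87×10¹¹ m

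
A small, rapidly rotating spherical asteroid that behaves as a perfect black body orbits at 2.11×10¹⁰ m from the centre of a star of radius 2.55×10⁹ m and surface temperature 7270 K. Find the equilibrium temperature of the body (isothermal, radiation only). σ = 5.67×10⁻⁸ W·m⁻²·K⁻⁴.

T ≈ 1790 K

The star's surface emits σT_*⁴; at distance d the flux is S = σT_*⁴(R_*/d)².
S = 5.67×10⁻⁸·(7270)⁴·(2.55×10⁹/2.11×10¹⁰)² = 2.313×10⁶ W/m².
For an isothermal sphere T⁴ = (1−a)S/(4σ) = 1.020×10¹³ K⁴.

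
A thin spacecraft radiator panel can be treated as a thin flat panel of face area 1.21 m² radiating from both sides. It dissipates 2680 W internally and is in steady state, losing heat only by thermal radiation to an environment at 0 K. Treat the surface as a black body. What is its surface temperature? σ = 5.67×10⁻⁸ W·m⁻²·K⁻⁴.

T ≈ 374 K

Steady state: internal power = radiated power, P = εσA T⁴.
Radiating area A = 2·1.21 = 2.420 m².
T⁴ = P/(εσA) = 2680/(1.0·5.67×10⁻⁸·2.420) = 1.953×10¹⁰ K⁴.
T = (1.953×10¹⁰)^(1/4).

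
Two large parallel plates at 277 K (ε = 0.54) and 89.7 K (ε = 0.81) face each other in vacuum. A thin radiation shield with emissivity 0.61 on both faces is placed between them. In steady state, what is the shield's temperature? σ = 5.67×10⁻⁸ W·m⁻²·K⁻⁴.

T_s ≈ 225 K

In steady state the net flux on the hot side equals that on the cold side.
σ(T₁⁴−T_s⁴)/D₁ = σ(T_s⁴−T₂⁴)/D₂, with D₁ = 1/ε₁+1/ε_s−1 = 2.491, D₂ = 1/ε_s+1/ε₂−1 = 1.874.
Solve for T_s⁴: T_s⁴ = (D₂·T₁⁴ + D₁·T₂⁴)/(D₁+D₂) = 2.564×10⁹ K⁴.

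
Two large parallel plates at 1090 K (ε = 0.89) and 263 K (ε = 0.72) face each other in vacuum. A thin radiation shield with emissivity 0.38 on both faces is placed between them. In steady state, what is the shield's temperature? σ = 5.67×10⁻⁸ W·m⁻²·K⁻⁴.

T_s ≈ 928 K

In steady state the net flux on the hot side equals that on the cold side.
σ(T₁⁴−T_s⁴)/D₁ = σ(T_s⁴−T₂⁴)/D₂, with D₁ = 1/ε₁+1/ε_s−1 = 2.755, D₂ = 1/ε_s+1/ε₂−1 = 3.020.
Solve for T_s⁴: T_s⁴ = (D₂·T₁⁴ + D₁·T₂⁴)/(D₁+D₂) = 7.405×10¹¹ K⁴.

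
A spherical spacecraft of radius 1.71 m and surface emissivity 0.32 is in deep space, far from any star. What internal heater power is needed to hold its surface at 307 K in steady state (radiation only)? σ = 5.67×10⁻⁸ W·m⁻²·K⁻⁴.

P ≈ 5920 W

P = εσ·4πr²·T⁴.
4πr² = 36.75 m²; T⁴ = 8.883×10⁹ K⁴.
P = 0.32·5.67×10⁻⁸·36.75·8.883×10⁹.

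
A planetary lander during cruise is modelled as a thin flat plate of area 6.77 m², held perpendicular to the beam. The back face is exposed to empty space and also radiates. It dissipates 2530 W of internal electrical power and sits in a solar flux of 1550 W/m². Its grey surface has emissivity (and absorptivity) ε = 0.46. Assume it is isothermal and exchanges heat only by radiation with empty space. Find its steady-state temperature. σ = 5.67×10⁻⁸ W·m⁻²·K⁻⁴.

At steady state, absorbed solar power + internal power = radiated power.
Absorbed: α·S·A_cross = 0.46·1550·6.770 = 4827 W (cross-section A).
Total input = 4827 + 2530 = 7357 W.
Radiated: εσ·A_surf·T⁴ with A_surf = 2A = 13.54 m².
T⁴ = 7357/(0.46·5.67×10⁻⁸·13.54) = 2.083×10¹⁰ K⁴.

T ≈ 380 K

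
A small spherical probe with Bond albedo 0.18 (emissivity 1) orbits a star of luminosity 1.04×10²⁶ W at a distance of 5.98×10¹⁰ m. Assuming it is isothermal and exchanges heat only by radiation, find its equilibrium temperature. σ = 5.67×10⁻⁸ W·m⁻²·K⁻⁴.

First find the stellar flux at distance d: S = L/(4πd²) = 1.04×10²⁶/(4π·(5.98×10¹⁰)²) = 2314 W/m².
For an isothermal sphere, absorbed (1−a)S·πr² = emitted σ·4πr²·T⁴, so T⁴ = (1−a)S/(4σ).
T⁴ = 0.820·2314/(4·5.67×10⁻⁸) = 8.367×10⁹ K⁴.

T ≈ 302 K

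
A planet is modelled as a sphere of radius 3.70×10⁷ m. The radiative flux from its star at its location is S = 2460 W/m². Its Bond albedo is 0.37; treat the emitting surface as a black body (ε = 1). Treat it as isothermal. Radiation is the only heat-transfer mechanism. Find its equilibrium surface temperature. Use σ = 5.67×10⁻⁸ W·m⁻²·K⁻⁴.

At equilibrium, absorbed power = emitted power.
Absorbing cross-section = πr² = 4.301×10¹⁵ m²; emitting surface = 4πr² = 1.720×10¹⁶ m² (ratio 4).
(1−a)S·A_cross = εσ·A_surf·T⁴  ⇒  T⁴ = (1−a)S/(4σ).
T⁴ = 0.630·2460/(4·5.67×10⁻⁸) = 6.833×10⁹ K⁴.
T = (6.833×10⁹)^(1/4).

T ≈ 288 K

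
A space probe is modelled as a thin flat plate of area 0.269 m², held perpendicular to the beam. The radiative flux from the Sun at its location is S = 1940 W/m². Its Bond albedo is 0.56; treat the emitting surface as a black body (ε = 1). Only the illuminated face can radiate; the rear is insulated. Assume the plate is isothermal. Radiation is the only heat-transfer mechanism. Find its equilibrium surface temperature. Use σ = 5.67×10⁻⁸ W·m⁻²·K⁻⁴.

At equilibrium, absorbed power = emitted power.
Absorbing cross-section = A = 0.2690 m²; emitting surface = A = 0.2690 m² (ratio 1).
(1−a)S·A_cross = εσ·A_surf·T⁴  ⇒  T⁴ = (1−a)S/(1σ).
T⁴ = 0.440·1940/(1·5.67×10⁻⁸) = 1.505×10¹⁰ K⁴.
T = (1.505×10¹⁰)^(1/4).

T ≈ 350 K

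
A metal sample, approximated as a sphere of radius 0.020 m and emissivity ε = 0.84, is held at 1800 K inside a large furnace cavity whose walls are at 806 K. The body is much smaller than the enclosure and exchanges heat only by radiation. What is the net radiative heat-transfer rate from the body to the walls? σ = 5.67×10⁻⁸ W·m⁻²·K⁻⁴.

P_net ≈ 2410 W

For a small grey body in a large enclosure: P_net = εσA(T_body⁴ − T_wall⁴).
A = 4πr² = 0.005027 m²; T_body⁴ − T_wall⁴ = 1.050×10¹³ − 4.220×10¹¹ = 1.008×10¹³ K⁴.
|P_net| = 0.84·5.67×10⁻⁸·0.005027·1.008×10¹³.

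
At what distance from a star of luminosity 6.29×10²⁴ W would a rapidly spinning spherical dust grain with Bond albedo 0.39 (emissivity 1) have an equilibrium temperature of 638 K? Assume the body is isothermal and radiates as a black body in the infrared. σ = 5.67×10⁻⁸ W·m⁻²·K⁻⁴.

d ≈ 2.85×10⁹ m

For an isothermal black-emitting sphere, (1−a)S·πr² = σ·4πr²·T⁴ ⇒ S = 4σT⁴/(1−a).
S = 4·5.67×10⁻⁸·(638)⁴/0.610 = 61600 W/m².
Flux falls as S = L/(4πd²), so d = √(L/(4πS)) = √(6.29×10²⁴/(4π·61600)).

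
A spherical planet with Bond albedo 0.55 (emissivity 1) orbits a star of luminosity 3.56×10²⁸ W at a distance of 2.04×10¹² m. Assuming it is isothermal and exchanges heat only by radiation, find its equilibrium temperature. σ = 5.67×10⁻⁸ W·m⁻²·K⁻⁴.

First find the stellar flux at distance d: S = L/(4πd²) = 3.56×10²⁸/(4π·(2.04×10¹²)²) = 680.7 W/m².
For an isothermal sphere, absorbed (1−a)S·πr² = emitted σ·4πr²·T⁴, so T⁴ = (1−a)S/(4σ).
T⁴ = 0.450·680.7/(4·5.67×10⁻⁸) = 1.351×10⁹ K⁴.

T ≈ 192 K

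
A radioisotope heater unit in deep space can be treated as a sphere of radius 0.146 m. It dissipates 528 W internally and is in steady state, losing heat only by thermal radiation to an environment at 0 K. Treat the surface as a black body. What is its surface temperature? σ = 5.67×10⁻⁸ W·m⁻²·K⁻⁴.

Steady state: internal power = radiated power, P = εσA T⁴.
Radiating area A = 4πr² = 0.2679 m².
T⁴ = P/(εσA) = 528/(1.0·5.67×10⁻⁸·0.2679) = 3.476×10¹⁰ K⁴.
T = (3.476×10¹⁰)^(1/4).

T ≈ 432 K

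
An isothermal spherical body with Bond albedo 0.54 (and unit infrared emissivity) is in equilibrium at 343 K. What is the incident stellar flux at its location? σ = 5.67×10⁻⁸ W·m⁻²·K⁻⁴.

S ≈ 6820 W/m²

(1−a)S·πr² = σ·4πr²·T⁴ ⇒ S = 4σT⁴/(1−a).
S = 4·5.67×10⁻⁸·1.384×10¹⁰/0.460.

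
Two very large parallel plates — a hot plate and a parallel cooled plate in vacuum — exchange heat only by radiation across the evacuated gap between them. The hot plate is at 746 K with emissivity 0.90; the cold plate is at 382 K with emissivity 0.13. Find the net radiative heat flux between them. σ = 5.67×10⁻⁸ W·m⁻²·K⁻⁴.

q ≈ 2100 W/m²

For two infinite grey parallel plates, q = σ(T₁⁴ − T₂⁴)/(1/ε₁ + 1/ε₂ − 1).
T₁⁴ − T₂⁴ = 3.097×10¹¹ − 2.129×10¹⁰ = 2.884×10¹¹ K⁴.
1/ε₁ + 1/ε₂ − 1 = 1.111 + 7.692 − 1 = 7.803.
q = 5.67×10⁻⁸ × 2.884×10¹¹ / 7.803.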